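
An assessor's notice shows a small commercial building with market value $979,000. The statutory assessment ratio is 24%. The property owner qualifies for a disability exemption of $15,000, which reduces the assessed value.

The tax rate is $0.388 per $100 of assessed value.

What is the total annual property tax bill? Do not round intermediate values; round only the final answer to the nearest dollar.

$853

Assessed value = $979,000 × 0.24 = $234,960
Taxable value = $234,960 − $15,000 = $219,960
Tax = $219,960 × 0.00388 = $853.4448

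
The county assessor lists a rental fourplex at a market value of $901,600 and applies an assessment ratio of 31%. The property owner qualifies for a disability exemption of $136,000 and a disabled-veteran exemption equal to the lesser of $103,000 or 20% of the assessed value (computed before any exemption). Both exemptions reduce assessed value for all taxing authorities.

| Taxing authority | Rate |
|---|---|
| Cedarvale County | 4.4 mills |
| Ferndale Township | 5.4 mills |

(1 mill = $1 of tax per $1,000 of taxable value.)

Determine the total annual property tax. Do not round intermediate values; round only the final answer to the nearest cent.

$858.45

Assessed value = $901,600 × 0.31 = $279,496
Disabled-veteran exemption = min($103,000, 20% × $279,496) = min($103,000, $55,899.2) = $55,899.2 (percentage binds)
Taxable value = $279,496 − $136,000 − $55,899.2 = $87,596.8
Cedarvale County: $87,596.8 × 0.0044 = $385.42592
Ferndale Township: $87,596.8 × 0.0054 = $473.02272
Total = $858.44864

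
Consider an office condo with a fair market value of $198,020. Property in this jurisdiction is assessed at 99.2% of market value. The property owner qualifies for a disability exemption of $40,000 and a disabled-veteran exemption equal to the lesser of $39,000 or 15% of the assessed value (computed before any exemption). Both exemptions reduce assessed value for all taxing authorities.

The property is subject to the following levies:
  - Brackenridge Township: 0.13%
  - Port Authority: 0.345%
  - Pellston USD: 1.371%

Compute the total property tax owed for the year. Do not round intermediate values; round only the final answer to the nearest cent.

Assessed value = $198,020 × 0.992 = $196,435.84
Disabled-veteran exemption = min($39,000, 15% × $196,435.84) = min($39,000, $29,465.376) = $29,465.376 (percentage binds)
Taxable value = $196,435.84 − $40,000 − $29,465.376 = $126,970.464
Brackenridge Township: $126,970.464 × 0.0013 = $165.0616032
Port Authority: $126,970.464 × 0.00345 = $438.0481008
Pellston USD: $126,970.464 × 0.01371 = $1,740.76506144
Total = $2,343.87476544

$2,343.87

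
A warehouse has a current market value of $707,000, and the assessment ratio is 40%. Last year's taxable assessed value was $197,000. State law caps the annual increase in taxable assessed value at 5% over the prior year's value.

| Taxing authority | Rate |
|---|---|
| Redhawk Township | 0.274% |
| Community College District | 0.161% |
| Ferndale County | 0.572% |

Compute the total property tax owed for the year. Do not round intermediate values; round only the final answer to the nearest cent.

Uncapped assessed value = $707,000 × 0.4 = $282,800
Cap limit = $197,000 × 1.05 = $206,850
Taxable assessed value = min($282,800, $206,850) = $206,850 (cap binds)
Redhawk Township: $206,850 × 0.00274 = $566.769
Community College District: $206,850 × 0.00161 = $333.0285
Ferndale County: $206,850 × 0.00572 = $1,183.182
Total = $2,082.9795

$2,082.98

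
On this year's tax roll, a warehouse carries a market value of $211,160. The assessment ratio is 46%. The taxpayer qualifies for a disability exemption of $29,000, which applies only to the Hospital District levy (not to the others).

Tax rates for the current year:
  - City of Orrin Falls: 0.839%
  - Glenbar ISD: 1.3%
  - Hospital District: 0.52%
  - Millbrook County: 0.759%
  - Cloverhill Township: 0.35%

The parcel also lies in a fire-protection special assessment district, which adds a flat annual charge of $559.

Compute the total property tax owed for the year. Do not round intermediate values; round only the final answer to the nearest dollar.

$4,068

Assessed value = $211,160 × 0.46 = $97,133.6
City of Orrin Falls: $97,133.6 × 0.00839 = $814.950904
Glenbar ISD: $97,133.6 × 0.013 = $1,262.7368
Hospital District: ($97,133.6 − $29,000) × 0.0052 = $68,133.6 × 0.0052 = $354.29472
Millbrook County: $97,133.6 × 0.00759 = $737.244024
Cloverhill Township: $97,133.6 × 0.0035 = $339.9676
Levies subtotal = $3,509.194048
Total = $3,509.194048 + $559 = $4,068.194048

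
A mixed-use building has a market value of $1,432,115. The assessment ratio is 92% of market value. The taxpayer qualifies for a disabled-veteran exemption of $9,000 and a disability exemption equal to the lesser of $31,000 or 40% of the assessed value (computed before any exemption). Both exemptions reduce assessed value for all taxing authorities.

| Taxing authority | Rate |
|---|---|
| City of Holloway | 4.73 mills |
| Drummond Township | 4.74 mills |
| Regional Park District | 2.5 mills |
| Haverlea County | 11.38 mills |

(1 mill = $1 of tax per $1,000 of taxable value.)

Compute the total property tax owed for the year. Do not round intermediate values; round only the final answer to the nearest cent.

Assessed value = $1,432,115 × 0.92 = $1,317,545.8
Disability exemption = min($31,000, 40% × $1,317,545.8) = min($31,000, $527,018.32) = $31,000 (dollar cap binds)
Taxable value = $1,317,545.8 − $9,000 − $31,000 = $1,277,545.8
City of Holloway: $1,277,545.8 × 0.00473 = $6,042.791634
Drummond Township: $1,277,545.8 × 0.00474 = $6,055.567092
Regional Park District: $1,277,545.8 × 0.0025 = $3,193.8645
Haverlea County: $1,277,545.8 × 0.01138 = $14,538.471204
Total = $29,830.69443

$29,830.69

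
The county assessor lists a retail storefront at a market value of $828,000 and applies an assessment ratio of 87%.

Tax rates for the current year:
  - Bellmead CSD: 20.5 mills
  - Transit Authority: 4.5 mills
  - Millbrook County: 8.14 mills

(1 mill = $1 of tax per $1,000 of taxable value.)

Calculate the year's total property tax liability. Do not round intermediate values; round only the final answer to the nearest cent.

$23,872.73

Assessed value = $828,000 × 0.87 = $720,360
Bellmead CSD: $720,360 × 0.0205 = $14,767.38
Transit Authority: $720,360 × 0.0045 = $3,241.62
Millbrook County: $720,360 × 0.00814 = $5,863.7304
Total = $14,767.38 + $3,241.62 + $5,863.7304 = $23,872.7304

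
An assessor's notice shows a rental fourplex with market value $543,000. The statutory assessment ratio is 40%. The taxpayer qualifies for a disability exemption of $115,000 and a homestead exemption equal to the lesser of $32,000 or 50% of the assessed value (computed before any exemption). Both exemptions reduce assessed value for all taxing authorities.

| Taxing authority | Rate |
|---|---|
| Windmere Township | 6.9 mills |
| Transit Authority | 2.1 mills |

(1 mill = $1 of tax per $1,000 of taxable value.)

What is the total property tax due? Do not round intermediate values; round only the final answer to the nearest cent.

$631.80

Assessed value = $543,000 × 0.4 = $217,200
Homestead exemption = min($32,000, 50% × $217,200) = min($32,000, $108,600) = $32,000 (dollar cap binds)
Taxable value = $217,200 − $115,000 − $32,000 = $70,200
Windmere Township: $70,200 × 0.0069 = $484.38
Transit Authority: $70,200 × 0.0021 = $147.42
Total = $631.8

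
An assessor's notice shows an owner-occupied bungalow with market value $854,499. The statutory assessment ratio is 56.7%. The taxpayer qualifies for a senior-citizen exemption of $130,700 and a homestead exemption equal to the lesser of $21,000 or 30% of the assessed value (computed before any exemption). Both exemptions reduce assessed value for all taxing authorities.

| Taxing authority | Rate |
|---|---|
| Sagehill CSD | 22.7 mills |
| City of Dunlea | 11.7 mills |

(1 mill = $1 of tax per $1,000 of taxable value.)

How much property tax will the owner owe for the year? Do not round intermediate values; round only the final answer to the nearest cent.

$11,448.35

Assessed value = $854,499 × 0.567 = $484,500.933
Homestead exemption = min($21,000, 30% × $484,500.933) = min($21,000, $145,350.2799) = $21,000 (dollar cap binds)
Taxable value = $484,500.933 − $130,700 − $21,000 = $332,800.933
Sagehill CSD: $332,800.933 × 0.0227 = $7,554.5811791
City of Dunlea: $332,800.933 × 0.0117 = $3,893.7709161
Total = $11,448.3520952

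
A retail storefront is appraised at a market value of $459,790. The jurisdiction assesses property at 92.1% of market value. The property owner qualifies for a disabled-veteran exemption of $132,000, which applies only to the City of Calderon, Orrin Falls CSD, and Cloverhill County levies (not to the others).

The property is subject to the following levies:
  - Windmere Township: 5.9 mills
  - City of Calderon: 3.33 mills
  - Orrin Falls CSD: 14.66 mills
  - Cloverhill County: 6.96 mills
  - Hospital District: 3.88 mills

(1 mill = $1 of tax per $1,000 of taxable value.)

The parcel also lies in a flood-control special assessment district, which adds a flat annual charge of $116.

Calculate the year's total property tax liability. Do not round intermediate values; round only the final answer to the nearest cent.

Assessed value = $459,790 × 0.921 = $423,466.59
Windmere Township: $423,466.59 × 0.0059 = $2,498.452881
City of Calderon: ($423,466.59 − $132,000) × 0.00333 = $291,466.59 × 0.00333 = $970.5837447
Orrin Falls CSD: ($423,466.59 − $132,000) × 0.01466 = $291,466.59 × 0.01466 = $4,272.9002094
Cloverhill County: ($423,466.59 − $132,000) × 0.00696 = $291,466.59 × 0.00696 = $2,028.6074664
Hospital District: $423,466.59 × 0.00388 = $1,643.0503692
Levies subtotal = $11,413.5946707
Total = $11,413.5946707 + $116 = $11,529.5946707

$11,529.59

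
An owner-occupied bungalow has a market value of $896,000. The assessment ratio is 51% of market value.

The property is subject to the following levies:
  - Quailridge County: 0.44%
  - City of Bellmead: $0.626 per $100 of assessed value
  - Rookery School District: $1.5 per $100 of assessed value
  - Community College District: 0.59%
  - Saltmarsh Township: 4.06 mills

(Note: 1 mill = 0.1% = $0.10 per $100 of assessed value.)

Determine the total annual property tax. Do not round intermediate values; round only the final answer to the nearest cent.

$16,276.92

Assessed value = $896,000 × 0.51 = $456,960
Quailridge County: $456,960 × 0.0044 = $2,010.624
City of Bellmead: $456,960 × 0.00626 = $2,860.5696
Rookery School District: $456,960 × 0.015 = $6,854.4
Community College District: $456,960 × 0.0059 = $2,696.064
Saltmarsh Township: $456,960 × 0.00406 = $1,855.2576
Total = $16,276.9152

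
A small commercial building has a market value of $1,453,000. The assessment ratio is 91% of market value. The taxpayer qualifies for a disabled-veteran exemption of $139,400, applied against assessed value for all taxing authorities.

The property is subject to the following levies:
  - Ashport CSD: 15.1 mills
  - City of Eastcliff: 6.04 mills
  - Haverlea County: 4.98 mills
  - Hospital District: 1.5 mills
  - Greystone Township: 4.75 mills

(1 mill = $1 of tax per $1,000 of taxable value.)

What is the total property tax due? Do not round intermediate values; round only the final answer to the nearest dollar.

$38,288

Assessed value = $1,453,000 × 0.91 = $1,322,230
Taxable value = $1,322,230 − $139,400 = $1,182,830
Ashport CSD: $1,182,830 × 0.0151 = $17,860.733
City of Eastcliff: $1,182,830 × 0.00604 = $7,144.2932
Haverlea County: $1,182,830 × 0.00498 = $5,890.4934
Hospital District: $1,182,830 × 0.0015 = $1,774.245
Greystone Township: $1,182,830 × 0.00475 = $5,618.4425
Total = $17,860.733 + $7,144.2932 + $5,890.4934 + $1,774.245 + $5,618.4425 = $38,288.2071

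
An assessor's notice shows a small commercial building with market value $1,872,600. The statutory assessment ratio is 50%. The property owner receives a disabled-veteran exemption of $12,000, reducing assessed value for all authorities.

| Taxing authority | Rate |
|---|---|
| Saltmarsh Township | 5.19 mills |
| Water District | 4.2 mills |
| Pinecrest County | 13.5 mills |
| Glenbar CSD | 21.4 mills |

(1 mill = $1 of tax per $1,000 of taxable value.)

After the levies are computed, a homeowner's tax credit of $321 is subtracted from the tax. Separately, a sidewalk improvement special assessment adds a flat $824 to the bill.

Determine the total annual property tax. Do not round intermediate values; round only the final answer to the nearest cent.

$41,440.25

Assessed value = $1,872,600 × 0.5 = $936,300
Taxable value = $936,300 − $12,000 = $924,300
Saltmarsh Township: $924,300 × 0.00519 = $4,797.117
Water District: $924,300 × 0.0042 = $3,882.06
Pinecrest County: $924,300 × 0.0135 = $12,478.05
Glenbar CSD: $924,300 × 0.0214 = $19,780.02
Levies subtotal = $40,937.247
After credit = $40,937.247 − $321 = $40,616.247
Total = $40,616.247 + $824 = $41,440.247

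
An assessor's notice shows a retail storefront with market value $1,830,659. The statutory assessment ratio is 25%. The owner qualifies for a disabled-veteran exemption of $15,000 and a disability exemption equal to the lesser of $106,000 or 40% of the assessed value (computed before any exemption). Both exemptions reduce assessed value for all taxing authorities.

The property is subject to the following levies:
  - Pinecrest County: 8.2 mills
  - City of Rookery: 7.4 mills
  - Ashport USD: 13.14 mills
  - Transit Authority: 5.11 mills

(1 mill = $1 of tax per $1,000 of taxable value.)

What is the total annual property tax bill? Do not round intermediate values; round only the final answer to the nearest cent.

$11,396.10

Assessed value = $1,830,659 × 0.25 = $457,664.75
Disability exemption = min($106,000, 40% × $457,664.75) = min($106,000, $183,065.9) = $106,000 (dollar cap binds)
Taxable value = $457,664.75 − $15,000 − $106,000 = $336,664.75
Pinecrest County: $336,664.75 × 0.0082 = $2,760.65095
City of Rookery: $336,664.75 × 0.0074 = $2,491.31915
Ashport USD: $336,664.75 × 0.01314 = $4,423.774815
Transit Authority: $336,664.75 × 0.00511 = $1,720.3568725
Total = $11,396.1017875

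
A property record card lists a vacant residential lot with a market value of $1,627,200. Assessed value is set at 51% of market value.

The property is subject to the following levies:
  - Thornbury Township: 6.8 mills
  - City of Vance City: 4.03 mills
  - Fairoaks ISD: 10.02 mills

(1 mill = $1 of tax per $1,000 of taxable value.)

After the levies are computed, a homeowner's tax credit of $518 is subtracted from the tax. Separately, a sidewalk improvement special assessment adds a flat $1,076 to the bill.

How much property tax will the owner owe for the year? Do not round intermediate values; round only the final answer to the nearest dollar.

Assessed value = $1,627,200 × 0.51 = $829,872
Thornbury Township: $829,872 × 0.0068 = $5,643.1296
City of Vance City: $829,872 × 0.00403 = $3,344.38416
Fairoaks ISD: $829,872 × 0.01002 = $8,315.31744
Levies subtotal = $17,302.8312
After credit = $17,302.8312 − $518 = $16,784.8312
Total = $16,784.8312 + $1,076 = $17,860.8312

$17,861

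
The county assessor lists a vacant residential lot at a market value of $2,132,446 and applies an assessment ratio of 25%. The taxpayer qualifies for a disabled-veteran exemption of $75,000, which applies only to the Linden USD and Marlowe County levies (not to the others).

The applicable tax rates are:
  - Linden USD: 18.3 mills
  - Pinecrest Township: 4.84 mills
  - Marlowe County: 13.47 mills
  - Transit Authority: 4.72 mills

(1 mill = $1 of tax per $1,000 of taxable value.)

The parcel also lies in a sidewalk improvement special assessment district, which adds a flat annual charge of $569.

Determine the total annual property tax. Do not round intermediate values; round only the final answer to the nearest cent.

$20,219.75

Assessed value = $2,132,446 × 0.25 = $533,111.5
Linden USD: ($533,111.5 − $75,000) × 0.0183 = $458,111.5 × 0.0183 = $8,383.44045
Pinecrest Township: $533,111.5 × 0.00484 = $2,580.25966
Marlowe County: ($533,111.5 − $75,000) × 0.01347 = $458,111.5 × 0.01347 = $6,170.761905
Transit Authority: $533,111.5 × 0.00472 = $2,516.28628
Levies subtotal = $19,650.748295
Total = $19,650.748295 + $569 = $20,219.748295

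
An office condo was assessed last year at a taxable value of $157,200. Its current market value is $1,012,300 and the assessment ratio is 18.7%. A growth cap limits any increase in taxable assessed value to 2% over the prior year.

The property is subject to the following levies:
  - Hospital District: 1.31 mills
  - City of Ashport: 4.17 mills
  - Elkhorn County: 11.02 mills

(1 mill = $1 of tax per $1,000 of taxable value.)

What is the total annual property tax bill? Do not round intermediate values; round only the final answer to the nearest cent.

Uncapped assessed value = $1,012,300 × 0.187 = $189,300.1
Cap limit = $157,200 × 1.02 = $160,344
Taxable assessed value = min($189,300.1, $160,344) = $160,344 (cap binds)
Hospital District: $160,344 × 0.00131 = $210.05064
City of Ashport: $160,344 × 0.00417 = $668.63448
Elkhorn County: $160,344 × 0.01102 = $1,766.99088
Total = $2,645.676

$2,645.68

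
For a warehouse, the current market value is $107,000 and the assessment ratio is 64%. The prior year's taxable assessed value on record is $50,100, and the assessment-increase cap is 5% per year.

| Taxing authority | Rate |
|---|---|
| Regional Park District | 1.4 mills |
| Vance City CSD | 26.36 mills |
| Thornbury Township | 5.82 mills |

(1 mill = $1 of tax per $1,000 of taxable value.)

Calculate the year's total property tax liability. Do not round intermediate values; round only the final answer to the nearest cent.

$1,766.48

Uncapped assessed value = $107,000 × 0.64 = $68,480
Cap limit = $50,100 × 1.05 = $52,605
Taxable assessed value = min($68,480, $52,605) = $52,605 (cap binds)
Regional Park District: $52,605 × 0.0014 = $73.647
Vance City CSD: $52,605 × 0.02636 = $1,386.6678
Thornbury Township: $52,605 × 0.00582 = $306.1611
Total = $1,766.4759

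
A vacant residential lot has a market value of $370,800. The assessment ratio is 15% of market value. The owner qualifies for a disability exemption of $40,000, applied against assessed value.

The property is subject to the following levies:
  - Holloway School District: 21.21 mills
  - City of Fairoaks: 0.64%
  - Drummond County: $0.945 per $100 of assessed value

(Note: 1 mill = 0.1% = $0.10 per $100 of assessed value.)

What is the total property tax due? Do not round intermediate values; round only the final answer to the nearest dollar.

$579

Assessed value = $370,800 × 0.15 = $55,620
Taxable value = $55,620 − $40,000 = $15,620
Holloway School District: $15,620 × 0.02121 = $331.3002
City of Fairoaks: $15,620 × 0.0064 = $99.968
Drummond County: $15,620 × 0.00945 = $147.609
Total = $578.8772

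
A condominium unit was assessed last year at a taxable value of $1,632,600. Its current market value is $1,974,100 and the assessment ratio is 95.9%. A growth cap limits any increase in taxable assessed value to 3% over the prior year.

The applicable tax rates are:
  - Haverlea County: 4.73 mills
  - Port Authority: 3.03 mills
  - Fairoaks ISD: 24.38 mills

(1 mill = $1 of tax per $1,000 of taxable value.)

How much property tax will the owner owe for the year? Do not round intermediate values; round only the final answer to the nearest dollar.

Uncapped assessed value = $1,974,100 × 0.959 = $1,893,161.9
Cap limit = $1,632,600 × 1.03 = $1,681,578
Taxable assessed value = min($1,893,161.9, $1,681,578) = $1,681,578 (cap binds)
Haverlea County: $1,681,578 × 0.00473 = $7,953.86394
Port Authority: $1,681,578 × 0.00303 = $5,095.18134
Fairoaks ISD: $1,681,578 × 0.02438 = $40,996.87164
Total = $54,045.91692

$54,046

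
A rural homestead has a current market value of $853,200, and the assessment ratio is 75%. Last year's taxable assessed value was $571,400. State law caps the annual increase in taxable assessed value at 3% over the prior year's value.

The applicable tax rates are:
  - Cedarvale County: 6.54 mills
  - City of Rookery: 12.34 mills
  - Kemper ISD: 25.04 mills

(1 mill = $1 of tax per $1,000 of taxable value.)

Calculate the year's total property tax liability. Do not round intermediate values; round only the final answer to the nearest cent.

Uncapped assessed value = $853,200 × 0.75 = $639,900
Cap limit = $571,400 × 1.03 = $588,542
Taxable assessed value = min($639,900, $588,542) = $588,542 (cap binds)
Cedarvale County: $588,542 × 0.00654 = $3,849.06468
City of Rookery: $588,542 × 0.01234 = $7,262.60828
Kemper ISD: $588,542 × 0.02504 = $14,737.09168
Total = $25,848.76464

$25,848.76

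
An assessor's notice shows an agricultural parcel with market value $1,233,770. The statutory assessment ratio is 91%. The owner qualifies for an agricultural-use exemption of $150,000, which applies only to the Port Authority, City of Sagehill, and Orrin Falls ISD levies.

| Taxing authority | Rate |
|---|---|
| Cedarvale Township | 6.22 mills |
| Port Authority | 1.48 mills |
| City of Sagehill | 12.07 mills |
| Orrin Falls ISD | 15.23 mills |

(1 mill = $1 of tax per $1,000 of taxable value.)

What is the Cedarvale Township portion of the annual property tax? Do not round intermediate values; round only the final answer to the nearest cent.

Assessed value = $1,233,770 × 0.91 = $1,122,730.7
Cedarvale Township taxable value = $1,122,730.7 (exemption does not apply)
Cedarvale Township levy = $1,122,730.7 × 0.00622 = $6,983.384954

$6,983.38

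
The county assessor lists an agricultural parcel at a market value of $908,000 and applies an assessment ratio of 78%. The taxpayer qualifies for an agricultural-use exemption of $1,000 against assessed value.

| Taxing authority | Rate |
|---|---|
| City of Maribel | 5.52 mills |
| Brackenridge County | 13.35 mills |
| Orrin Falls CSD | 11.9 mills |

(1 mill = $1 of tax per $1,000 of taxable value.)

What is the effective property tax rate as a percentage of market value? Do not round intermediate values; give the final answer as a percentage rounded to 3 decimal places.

2.397%

Assessed value = $908,000 × 0.78 = $708,240
Taxable value = $708,240 − $1,000 = $707,240
City of Maribel: $707,240 × 0.00552 = $3,903.9648
Brackenridge County: $707,240 × 0.01335 = $9,441.654
Orrin Falls CSD: $707,240 × 0.0119 = $8,416.156
Total tax = $21,761.7748
Effective rate = $21,761.7748 ÷ $908,000 = 2.397% of market value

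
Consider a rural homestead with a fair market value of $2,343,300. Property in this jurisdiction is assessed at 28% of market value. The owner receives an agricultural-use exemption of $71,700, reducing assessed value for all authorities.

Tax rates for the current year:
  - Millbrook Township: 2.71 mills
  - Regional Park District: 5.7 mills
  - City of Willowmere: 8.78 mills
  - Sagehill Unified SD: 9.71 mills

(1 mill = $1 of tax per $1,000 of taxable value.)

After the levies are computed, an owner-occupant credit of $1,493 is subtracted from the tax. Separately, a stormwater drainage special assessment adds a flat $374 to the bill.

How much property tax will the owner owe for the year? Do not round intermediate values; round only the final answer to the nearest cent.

Assessed value = $2,343,300 × 0.28 = $656,124
Taxable value = $656,124 − $71,700 = $584,424
Millbrook Township: $584,424 × 0.00271 = $1,583.78904
Regional Park District: $584,424 × 0.0057 = $3,331.2168
City of Willowmere: $584,424 × 0.00878 = $5,131.24272
Sagehill Unified SD: $584,424 × 0.00971 = $5,674.75704
Levies subtotal = $15,721.0056
After credit = $15,721.0056 − $1,493 = $14,228.0056
Total = $14,228.0056 + $374 = $14,602.0056

$14,602.01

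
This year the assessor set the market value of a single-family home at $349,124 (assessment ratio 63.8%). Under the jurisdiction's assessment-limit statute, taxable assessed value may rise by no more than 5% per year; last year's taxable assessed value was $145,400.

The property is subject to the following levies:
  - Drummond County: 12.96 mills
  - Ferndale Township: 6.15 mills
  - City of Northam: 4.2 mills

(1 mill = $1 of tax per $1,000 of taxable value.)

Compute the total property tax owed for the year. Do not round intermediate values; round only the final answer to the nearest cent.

Uncapped assessed value = $349,124 × 0.638 = $222,741.112
Cap limit = $145,400 × 1.05 = $152,670
Taxable assessed value = min($222,741.112, $152,670) = $152,670 (cap binds)
Drummond County: $152,670 × 0.01296 = $1,978.6032
Ferndale Township: $152,670 × 0.00615 = $938.9205
City of Northam: $152,670 × 0.0042 = $641.214
Total = $3,558.7377

$3,558.74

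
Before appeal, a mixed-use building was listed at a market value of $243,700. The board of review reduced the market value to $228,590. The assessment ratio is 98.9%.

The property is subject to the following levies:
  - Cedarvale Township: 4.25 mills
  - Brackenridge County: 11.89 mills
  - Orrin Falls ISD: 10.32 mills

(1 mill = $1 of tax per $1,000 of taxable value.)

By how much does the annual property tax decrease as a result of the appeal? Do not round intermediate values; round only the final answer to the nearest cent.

$395.41

Old assessed value = $243,700 × 0.989 = $241,019.3
New assessed value = $228,590 × 0.989 = $226,075.51
Combined rate = 0.00425 + 0.01189 + 0.01032 = 0.02646
Old tax = $241,019.3 × 0.02646 = $6,377.370678
New tax = $226,075.51 × 0.02646 = $5,981.9579946
Reduction = $6,377.370678 − $5,981.9579946 = $395.4126834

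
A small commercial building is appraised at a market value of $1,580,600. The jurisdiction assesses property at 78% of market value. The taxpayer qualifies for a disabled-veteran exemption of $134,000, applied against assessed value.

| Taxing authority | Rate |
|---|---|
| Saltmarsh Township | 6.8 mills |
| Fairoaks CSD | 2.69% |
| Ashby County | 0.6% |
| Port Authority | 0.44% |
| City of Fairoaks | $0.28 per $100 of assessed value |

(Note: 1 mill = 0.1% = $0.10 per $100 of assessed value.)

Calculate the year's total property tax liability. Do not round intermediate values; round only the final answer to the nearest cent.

$51,536.91

Assessed value = $1,580,600 × 0.78 = $1,232,868
Taxable value = $1,232,868 − $134,000 = $1,098,868
Saltmarsh Township: $1,098,868 × 0.0068 = $7,472.3024
Fairoaks CSD: $1,098,868 × 0.0269 = $29,559.5492
Ashby County: $1,098,868 × 0.006 = $6,593.208
Port Authority: $1,098,868 × 0.0044 = $4,835.0192
City of Fairoaks: $1,098,868 × 0.0028 = $3,076.8304
Total = $51,536.9092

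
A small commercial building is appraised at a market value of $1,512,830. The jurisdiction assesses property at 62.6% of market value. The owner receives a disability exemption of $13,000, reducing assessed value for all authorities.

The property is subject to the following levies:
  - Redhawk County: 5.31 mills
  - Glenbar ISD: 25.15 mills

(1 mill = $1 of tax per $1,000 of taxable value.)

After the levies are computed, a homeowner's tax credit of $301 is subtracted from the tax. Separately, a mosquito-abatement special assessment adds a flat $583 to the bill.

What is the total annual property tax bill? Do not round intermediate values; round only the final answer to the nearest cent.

Assessed value = $1,512,830 × 0.626 = $947,031.58
Taxable value = $947,031.58 − $13,000 = $934,031.58
Redhawk County: $934,031.58 × 0.00531 = $4,959.7076898
Glenbar ISD: $934,031.58 × 0.02515 = $23,490.894237
Levies subtotal = $28,450.6019268
After credit = $28,450.6019268 − $301 = $28,149.6019268
Total = $28,149.6019268 + $583 = $28,732.6019268

$28,732.60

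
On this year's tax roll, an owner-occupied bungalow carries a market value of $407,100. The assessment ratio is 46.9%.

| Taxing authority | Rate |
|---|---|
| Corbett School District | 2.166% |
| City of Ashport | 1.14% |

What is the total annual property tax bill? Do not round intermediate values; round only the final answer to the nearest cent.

$6,312.14

Assessed value = $407,100 × 0.469 = $190,929.9
Corbett School District: $190,929.9 × 0.02166 = $4,135.541634
City of Ashport: $190,929.9 × 0.0114 = $2,176.60086
Total = $4,135.541634 + $2,176.60086 = $6,312.142494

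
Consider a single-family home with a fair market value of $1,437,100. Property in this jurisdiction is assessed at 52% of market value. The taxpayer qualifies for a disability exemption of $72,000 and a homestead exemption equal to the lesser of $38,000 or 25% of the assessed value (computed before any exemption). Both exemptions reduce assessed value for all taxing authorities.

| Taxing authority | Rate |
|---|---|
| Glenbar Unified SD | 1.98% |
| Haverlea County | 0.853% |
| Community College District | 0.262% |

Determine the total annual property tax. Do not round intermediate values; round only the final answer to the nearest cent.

$19,724.19

Assessed value = $1,437,100 × 0.52 = $747,292
Homestead exemption = min($38,000, 25% × $747,292) = min($38,000, $186,823) = $38,000 (dollar cap binds)
Taxable value = $747,292 − $72,000 − $38,000 = $637,292
Glenbar Unified SD: $637,292 × 0.0198 = $12,618.3816
Haverlea County: $637,292 × 0.00853 = $5,436.10076
Community College District: $637,292 × 0.00262 = $1,669.70504
Total = $19,724.1874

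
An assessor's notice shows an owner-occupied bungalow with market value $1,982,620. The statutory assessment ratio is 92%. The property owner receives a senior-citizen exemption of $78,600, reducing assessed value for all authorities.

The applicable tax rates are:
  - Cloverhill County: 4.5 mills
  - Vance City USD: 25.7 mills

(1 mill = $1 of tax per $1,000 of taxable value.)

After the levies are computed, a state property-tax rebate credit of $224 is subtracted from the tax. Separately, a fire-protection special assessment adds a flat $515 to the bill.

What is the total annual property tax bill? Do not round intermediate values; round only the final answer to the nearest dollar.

Assessed value = $1,982,620 × 0.92 = $1,824,010.4
Taxable value = $1,824,010.4 − $78,600 = $1,745,410.4
Cloverhill County: $1,745,410.4 × 0.0045 = $7,854.3468
Vance City USD: $1,745,410.4 × 0.0257 = $44,857.04728
Levies subtotal = $52,711.39408
After credit = $52,711.39408 − $224 = $52,487.39408
Total = $52,487.39408 + $515 = $53,002.39408

$53,002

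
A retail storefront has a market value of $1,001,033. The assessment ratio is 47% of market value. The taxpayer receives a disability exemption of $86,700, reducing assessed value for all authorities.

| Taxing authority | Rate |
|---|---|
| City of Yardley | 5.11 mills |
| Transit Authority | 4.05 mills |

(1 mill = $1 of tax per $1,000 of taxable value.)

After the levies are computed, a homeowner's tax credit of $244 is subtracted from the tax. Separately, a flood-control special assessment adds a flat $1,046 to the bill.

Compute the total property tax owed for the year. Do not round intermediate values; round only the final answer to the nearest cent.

$4,317.48

Assessed value = $1,001,033 × 0.47 = $470,485.51
Taxable value = $470,485.51 − $86,700 = $383,785.51
City of Yardley: $383,785.51 × 0.00511 = $1,961.1439561
Transit Authority: $383,785.51 × 0.00405 = $1,554.3313155
Levies subtotal = $3,515.4752716
After credit = $3,515.4752716 − $244 = $3,271.4752716
Total = $3,271.4752716 + $1,046 = $4,317.4752716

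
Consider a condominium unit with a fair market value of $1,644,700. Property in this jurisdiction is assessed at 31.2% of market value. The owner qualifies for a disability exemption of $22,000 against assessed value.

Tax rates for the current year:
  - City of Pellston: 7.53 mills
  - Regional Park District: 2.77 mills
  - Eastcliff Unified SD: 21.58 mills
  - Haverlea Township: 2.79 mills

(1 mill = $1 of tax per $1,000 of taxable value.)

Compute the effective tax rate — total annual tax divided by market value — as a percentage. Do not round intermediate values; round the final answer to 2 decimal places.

Assessed value = $1,644,700 × 0.312 = $513,146.4
Taxable value = $513,146.4 − $22,000 = $491,146.4
City of Pellston: $491,146.4 × 0.00753 = $3,698.332392
Regional Park District: $491,146.4 × 0.00277 = $1,360.475528
Eastcliff Unified SD: $491,146.4 × 0.02158 = $10,598.939312
Haverlea Township: $491,146.4 × 0.00279 = $1,370.298456
Total tax = $17,028.045688
Effective rate = $17,028.045688 ÷ $1,644,700 = 1.04% of market value

1.04%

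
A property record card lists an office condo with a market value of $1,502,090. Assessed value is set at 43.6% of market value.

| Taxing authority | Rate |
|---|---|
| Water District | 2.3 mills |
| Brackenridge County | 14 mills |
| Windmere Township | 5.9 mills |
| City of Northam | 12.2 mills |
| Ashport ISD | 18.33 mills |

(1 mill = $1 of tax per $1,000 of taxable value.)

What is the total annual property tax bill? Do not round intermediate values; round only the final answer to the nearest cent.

$34,533.47

Assessed value = $1,502,090 × 0.436 = $654,911.24
Water District: $654,911.24 × 0.0023 = $1,506.295852
Brackenridge County: $654,911.24 × 0.014 = $9,168.75736
Windmere Township: $654,911.24 × 0.0059 = $3,863.976316
City of Northam: $654,911.24 × 0.0122 = $7,989.917128
Ashport ISD: $654,911.24 × 0.01833 = $12,004.5230292
Total = $1,506.295852 + $9,168.75736 + $3,863.976316 + $7,989.917128 + $12,004.5230292 = $34,533.4696852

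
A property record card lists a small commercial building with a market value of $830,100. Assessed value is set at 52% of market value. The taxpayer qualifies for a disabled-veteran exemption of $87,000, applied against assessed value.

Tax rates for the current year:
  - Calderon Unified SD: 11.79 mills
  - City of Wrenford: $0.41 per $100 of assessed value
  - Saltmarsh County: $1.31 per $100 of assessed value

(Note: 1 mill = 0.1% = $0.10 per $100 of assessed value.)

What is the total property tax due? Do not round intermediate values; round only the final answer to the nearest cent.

$9,991.46

Assessed value = $830,100 × 0.52 = $431,652
Taxable value = $431,652 − $87,000 = $344,652
Calderon Unified SD: $344,652 × 0.01179 = $4,063.44708
City of Wrenford: $344,652 × 0.0041 = $1,413.0732
Saltmarsh County: $344,652 × 0.0131 = $4,514.9412
Total = $9,991.46148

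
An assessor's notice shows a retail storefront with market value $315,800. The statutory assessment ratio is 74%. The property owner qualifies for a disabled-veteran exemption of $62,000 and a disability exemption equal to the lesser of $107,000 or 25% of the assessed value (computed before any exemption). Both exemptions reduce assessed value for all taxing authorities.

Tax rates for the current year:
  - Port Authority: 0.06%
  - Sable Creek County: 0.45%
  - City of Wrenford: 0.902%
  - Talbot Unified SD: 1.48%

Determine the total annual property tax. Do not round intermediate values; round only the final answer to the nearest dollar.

$3,276

Assessed value = $315,800 × 0.74 = $233,692
Disability exemption = min($107,000, 25% × $233,692) = min($107,000, $58,423) = $58,423 (percentage binds)
Taxable value = $233,692 − $62,000 − $58,423 = $113,269
Port Authority: $113,269 × 0.0006 = $67.9614
Sable Creek County: $113,269 × 0.0045 = $509.7105
City of Wrenford: $113,269 × 0.00902 = $1,021.68638
Talbot Unified SD: $113,269 × 0.0148 = $1,676.3812
Total = $3,275.73948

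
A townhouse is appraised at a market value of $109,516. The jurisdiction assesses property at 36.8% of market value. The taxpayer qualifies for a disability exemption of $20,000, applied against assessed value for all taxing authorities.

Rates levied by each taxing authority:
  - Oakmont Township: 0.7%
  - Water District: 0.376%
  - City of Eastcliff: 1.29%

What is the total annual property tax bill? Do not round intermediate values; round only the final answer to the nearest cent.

Assessed value = $109,516 × 0.368 = $40,301.888
Taxable value = $40,301.888 − $20,000 = $20,301.888
Oakmont Township: $20,301.888 × 0.007 = $142.113216
Water District: $20,301.888 × 0.00376 = $76.33509888
City of Eastcliff: $20,301.888 × 0.0129 = $261.8943552
Total = $142.113216 + $76.33509888 + $261.8943552 = $480.34267008

$480.34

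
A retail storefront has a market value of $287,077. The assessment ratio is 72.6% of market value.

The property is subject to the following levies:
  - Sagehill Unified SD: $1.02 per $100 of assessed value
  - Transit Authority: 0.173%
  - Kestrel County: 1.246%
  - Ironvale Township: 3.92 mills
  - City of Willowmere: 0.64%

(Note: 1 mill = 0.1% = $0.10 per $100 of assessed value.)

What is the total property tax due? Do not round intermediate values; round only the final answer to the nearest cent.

Assessed value = $287,077 × 0.726 = $208,417.902
Sagehill Unified SD: $208,417.902 × 0.0102 = $2,125.8626004
Transit Authority: $208,417.902 × 0.00173 = $360.56297046
Kestrel County: $208,417.902 × 0.01246 = $2,596.88705892
Ironvale Township: $208,417.902 × 0.00392 = $816.99817584
City of Willowmere: $208,417.902 × 0.0064 = $1,333.8745728
Total = $7,234.18537842

$7,234.19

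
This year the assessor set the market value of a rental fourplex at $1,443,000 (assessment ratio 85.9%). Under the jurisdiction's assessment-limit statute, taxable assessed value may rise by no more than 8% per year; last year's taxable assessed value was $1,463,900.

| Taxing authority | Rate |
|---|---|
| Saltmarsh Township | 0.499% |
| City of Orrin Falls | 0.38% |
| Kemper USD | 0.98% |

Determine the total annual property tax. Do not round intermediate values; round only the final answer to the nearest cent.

Uncapped assessed value = $1,443,000 × 0.859 = $1,239,537
Cap limit = $1,463,900 × 1.08 = $1,581,012
Taxable assessed value = min($1,239,537, $1,581,012) = $1,239,537 (cap does not bind)
Saltmarsh Township: $1,239,537 × 0.00499 = $6,185.28963
City of Orrin Falls: $1,239,537 × 0.0038 = $4,710.2406
Kemper USD: $1,239,537 × 0.0098 = $12,147.4626
Total = $23,042.99283

$23,042.99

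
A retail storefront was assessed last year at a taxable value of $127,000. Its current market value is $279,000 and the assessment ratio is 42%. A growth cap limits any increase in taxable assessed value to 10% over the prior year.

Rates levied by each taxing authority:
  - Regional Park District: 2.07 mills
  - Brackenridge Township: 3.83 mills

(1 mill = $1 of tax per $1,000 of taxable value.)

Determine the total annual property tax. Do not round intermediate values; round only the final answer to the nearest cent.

Uncapped assessed value = $279,000 × 0.42 = $117,180
Cap limit = $127,000 × 1.1 = $139,700
Taxable assessed value = min($117,180, $139,700) = $117,180 (cap does not bind)
Regional Park District: $117,180 × 0.00207 = $242.5626
Brackenridge Township: $117,180 × 0.00383 = $448.7994
Total = $691.362

$691.36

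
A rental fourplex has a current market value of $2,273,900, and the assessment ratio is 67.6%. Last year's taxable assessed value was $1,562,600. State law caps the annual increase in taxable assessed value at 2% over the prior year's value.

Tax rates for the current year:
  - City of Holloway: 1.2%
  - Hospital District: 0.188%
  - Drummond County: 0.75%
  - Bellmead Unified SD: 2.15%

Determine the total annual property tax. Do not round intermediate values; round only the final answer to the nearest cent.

Uncapped assessed value = $2,273,900 × 0.676 = $1,537,156.4
Cap limit = $1,562,600 × 1.02 = $1,593,852
Taxable assessed value = min($1,537,156.4, $1,593,852) = $1,537,156.4 (cap does not bind)
City of Holloway: $1,537,156.4 × 0.012 = $18,445.8768
Hospital District: $1,537,156.4 × 0.00188 = $2,889.854032
Drummond County: $1,537,156.4 × 0.0075 = $11,528.673
Bellmead Unified SD: $1,537,156.4 × 0.0215 = $33,048.8626
Total = $65,913.266432

$65,913.27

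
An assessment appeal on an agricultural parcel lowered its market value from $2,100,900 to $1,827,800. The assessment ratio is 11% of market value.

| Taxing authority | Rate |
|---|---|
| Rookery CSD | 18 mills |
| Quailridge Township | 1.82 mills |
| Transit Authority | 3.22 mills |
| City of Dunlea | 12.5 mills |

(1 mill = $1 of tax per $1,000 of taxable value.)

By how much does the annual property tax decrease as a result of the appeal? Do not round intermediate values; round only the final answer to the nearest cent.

$1,067.66

Old assessed value = $2,100,900 × 0.11 = $231,099
New assessed value = $1,827,800 × 0.11 = $201,058
Combined rate = 0.018 + 0.00182 + 0.00322 + 0.0125 = 0.03554
Old tax = $231,099 × 0.03554 = $8,213.25846
New tax = $201,058 × 0.03554 = $7,145.60132
Reduction = $8,213.25846 − $7,145.60132 = $1,067.65714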